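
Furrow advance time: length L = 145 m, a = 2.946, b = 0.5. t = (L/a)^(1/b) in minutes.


t = (L/a)^(1/b)
t = (145/2.946)^(1/0.5)
t = 49.219280^(1/0.5)

2422.5375 min


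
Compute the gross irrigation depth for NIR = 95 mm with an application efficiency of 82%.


Ea = 82% = 0.82
GID = NIR / Ea = 95 / 0.82 = 115.8537 mm

115.8537 mm


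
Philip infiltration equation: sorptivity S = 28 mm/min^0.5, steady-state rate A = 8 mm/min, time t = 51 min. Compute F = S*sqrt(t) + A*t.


F = S*sqrt(t) + A*t
F = 28*sqrt(51) + 8*51
F = 28*7.141428 + 408

607.9600 mm


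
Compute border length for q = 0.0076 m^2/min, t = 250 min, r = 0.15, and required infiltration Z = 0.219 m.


L = q*t/((1+r)*Z)
L = 0.0076*250/((1+0.15)*0.219)
L = 1.9/0.25185

7.5442 m


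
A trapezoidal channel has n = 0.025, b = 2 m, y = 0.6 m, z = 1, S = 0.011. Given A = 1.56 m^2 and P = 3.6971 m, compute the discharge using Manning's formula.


R = A/P = 1.56/3.6971 = 0.421952
Q = (1/0.025) * 1.56 * 0.421952^(2/3) * 0.011^0.5

3.6818 m^3/s


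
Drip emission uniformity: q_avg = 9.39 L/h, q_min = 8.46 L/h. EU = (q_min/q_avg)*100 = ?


EU = (q_min/q_avg)*100 = (8.46/9.39)*100 = 90.0958%

90.0958 %


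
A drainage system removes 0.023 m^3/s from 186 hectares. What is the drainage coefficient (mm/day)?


DC = Q * 86400 / (A * 10000) * 1000
DC = 0.023 * 86400 / (186 * 10000) * 1000
DC = 1987200.0000 / 1860000

1.0684 mm/day


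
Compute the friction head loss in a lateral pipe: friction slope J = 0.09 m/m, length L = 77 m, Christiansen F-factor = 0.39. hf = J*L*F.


hf = J * L * F = 0.09 * 77 * 0.39 = 2.7027 m

2.7027 m


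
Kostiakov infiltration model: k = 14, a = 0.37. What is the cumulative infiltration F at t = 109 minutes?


F = k * t^a = 14 * 109^0.37
F = 14 * 5.673457

79.4284 mm


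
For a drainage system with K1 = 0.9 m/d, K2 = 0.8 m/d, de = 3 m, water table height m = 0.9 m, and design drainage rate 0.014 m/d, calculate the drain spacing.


S^2 = 8*K2*de*m/q + 4*K1*m^2/q
S^2 = 8*0.8*3*0.9/0.014 + 4*0.9*0.9^2/0.014
S = sqrt(1442.5714)

37.9812 m


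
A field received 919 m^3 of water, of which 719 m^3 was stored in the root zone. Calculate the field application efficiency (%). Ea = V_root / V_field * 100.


Ea = V_root / V_field * 100 = 719 / 919 * 100 = 78.2372%

78.2372 %


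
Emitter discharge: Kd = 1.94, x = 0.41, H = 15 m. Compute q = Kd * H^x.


q = Kd * H^x = 1.94 * 15^0.41 = 1.94 * 3.035271

5.8884 L/h


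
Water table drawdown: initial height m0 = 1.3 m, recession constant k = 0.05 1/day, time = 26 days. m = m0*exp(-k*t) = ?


m = m0 * exp(-k*t)
m = 1.3 * exp(-0.05 * 26)
m = 1.3 * exp(-1.3000)

0.3543 m


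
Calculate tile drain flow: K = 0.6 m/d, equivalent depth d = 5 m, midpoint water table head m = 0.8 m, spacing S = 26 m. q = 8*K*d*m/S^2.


q = 8*K*d*m/S^2
q = 8*0.6*5*0.8/26^2
q = 19.2000 / 676

0.0284 m/d


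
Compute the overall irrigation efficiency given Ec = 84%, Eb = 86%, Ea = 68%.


Ec = 0.84, Eb = 0.86, Ea = 0.68
E = 0.84 * 0.86 * 0.68 * 100 = 49.1232%

49.1232 %


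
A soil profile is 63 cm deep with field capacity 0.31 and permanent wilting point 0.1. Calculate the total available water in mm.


AWC = (FC - PWP) * d * 10
AWC = (0.31 - 0.1) * 63 * 10
AWC = 0.2100 * 63 * 10

132.3000 mm


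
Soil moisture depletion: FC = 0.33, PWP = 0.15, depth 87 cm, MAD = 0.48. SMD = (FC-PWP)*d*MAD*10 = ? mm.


SMD = (FC - PWP) * d * MAD * 10
SMD = (0.33 - 0.15) * 87 * 0.48 * 10
SMD = 0.1800 * 87 * 0.48 * 10

75.1680 mm


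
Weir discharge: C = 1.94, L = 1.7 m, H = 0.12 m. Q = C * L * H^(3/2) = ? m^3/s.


Q = C * L * H^(3/2) = 1.94 * 1.7 * 0.12^1.5 = 1.94 * 1.7 * 0.041569

0.1371 m^3/s


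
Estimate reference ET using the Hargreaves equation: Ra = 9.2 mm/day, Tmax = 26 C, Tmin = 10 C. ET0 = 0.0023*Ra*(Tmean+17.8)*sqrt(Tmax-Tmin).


Tmean = (Tmax + Tmin)/2 = (26 + 10)/2 = 18.0
ET0 = 0.0023 * 9.2 * (18.0 + 17.8) * sqrt(26 - 10)
ET0 = 0.0023 * 9.2 * 35.8 * 4.000000

3.0301 mm/day


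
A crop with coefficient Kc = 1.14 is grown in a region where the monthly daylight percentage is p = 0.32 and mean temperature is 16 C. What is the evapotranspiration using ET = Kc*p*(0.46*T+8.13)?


ET = Kc * p * (0.46*T + 8.13)
ET = 1.14 * 0.32 * (0.46*16 + 8.13)
ET = 1.14 * 0.32 * 15.4900

5.6508 mm/day


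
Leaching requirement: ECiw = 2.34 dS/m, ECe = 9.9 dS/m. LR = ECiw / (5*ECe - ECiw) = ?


LR = ECiw / (5*ECe - ECiw)
LR = 2.34 / (5*9.9 - 2.34)
LR = 2.34 / 47.1600

0.0496


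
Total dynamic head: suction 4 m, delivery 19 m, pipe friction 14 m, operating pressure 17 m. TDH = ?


TDH = Hs + Hd + hf + Hp = 4 + 19 + 14 + 17 = 54

54 m


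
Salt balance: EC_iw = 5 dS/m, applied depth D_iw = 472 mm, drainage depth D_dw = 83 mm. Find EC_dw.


EC_dw = EC_iw * D_iw / D_dw
EC_dw = 5 * 472 / 83
EC_dw = 2360 / 83

28.4337 dS/m


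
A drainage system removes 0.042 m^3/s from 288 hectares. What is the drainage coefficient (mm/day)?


DC = Q * 86400 / (A * 10000) * 1000
DC = 0.042 * 86400 / (288 * 10000) * 1000
DC = 3628800.0000 / 2880000

1.2600 mm/day


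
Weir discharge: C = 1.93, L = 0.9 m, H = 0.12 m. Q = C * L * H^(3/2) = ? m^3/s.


Q = C * L * H^(3/2) = 1.93 * 0.9 * 0.12^1.5 = 1.93 * 0.9 * 0.041569

0.0722 m^3/s


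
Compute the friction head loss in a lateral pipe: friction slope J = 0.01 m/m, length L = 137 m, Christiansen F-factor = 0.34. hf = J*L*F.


hf = J * L * F = 0.01 * 137 * 0.34 = 0.4658 m

0.4658 m


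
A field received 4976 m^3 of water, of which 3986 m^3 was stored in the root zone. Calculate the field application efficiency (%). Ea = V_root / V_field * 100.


Ea = V_root / V_field * 100 = 3986 / 4976 * 100 = 80.1045%

80.1045 %


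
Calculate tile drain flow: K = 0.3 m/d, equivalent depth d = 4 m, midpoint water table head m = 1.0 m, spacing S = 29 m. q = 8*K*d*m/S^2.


q = 8*K*d*m/S^2
q = 8*0.3*4*1.0/29^2
q = 9.6000 / 841

0.0114 m/d


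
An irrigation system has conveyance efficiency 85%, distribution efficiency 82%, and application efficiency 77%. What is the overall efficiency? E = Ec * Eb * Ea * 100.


Ec = 0.85, Eb = 0.82, Ea = 0.77
E = 0.85 * 0.82 * 0.77 * 100 = 53.6690%

53.6690 %


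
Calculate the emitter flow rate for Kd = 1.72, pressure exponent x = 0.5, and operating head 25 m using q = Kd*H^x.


q = Kd * H^x = 1.72 * 25^0.5 = 1.72 * 5.000000

8.6000 L/h


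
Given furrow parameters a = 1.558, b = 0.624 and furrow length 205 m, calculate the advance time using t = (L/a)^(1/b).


t = (L/a)^(1/b)
t = (205/1.558)^(1/0.624)
t = 131.578947^(1/0.624)

2489.6143 min


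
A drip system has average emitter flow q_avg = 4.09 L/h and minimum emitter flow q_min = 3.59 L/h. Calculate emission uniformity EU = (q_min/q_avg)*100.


EU = (q_min/q_avg)*100 = (3.59/4.09)*100 = 87.7751%

87.7751 %


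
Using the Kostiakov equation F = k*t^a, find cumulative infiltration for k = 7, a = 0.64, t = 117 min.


F = k * t^a = 7 * 117^0.64
F = 7 * 21.068759

147.4813 mm


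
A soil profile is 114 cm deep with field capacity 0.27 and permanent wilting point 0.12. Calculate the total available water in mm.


AWC = (FC - PWP) * d * 10
AWC = (0.27 - 0.12) * 114 * 10
AWC = 0.1500 * 114 * 10

171.0000 mm


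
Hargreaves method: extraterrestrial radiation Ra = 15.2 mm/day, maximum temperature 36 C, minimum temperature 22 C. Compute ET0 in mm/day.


Tmean = (Tmax + Tmin)/2 = (36 + 22)/2 = 29.0
ET0 = 0.0023 * 15.2 * (29.0 + 17.8) * sqrt(36 - 22)
ET0 = 0.0023 * 15.2 * 46.8 * 3.741657

6.1218 mm/day


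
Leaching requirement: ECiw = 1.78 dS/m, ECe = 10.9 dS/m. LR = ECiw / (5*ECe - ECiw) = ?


LR = ECiw / (5*ECe - ECiw)
LR = 1.78 / (5*10.9 - 1.78)
LR = 1.78 / 52.7200

0.0338


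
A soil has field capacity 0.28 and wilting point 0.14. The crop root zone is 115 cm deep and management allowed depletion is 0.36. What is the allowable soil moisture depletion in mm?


SMD = (FC - PWP) * d * MAD * 10
SMD = (0.28 - 0.14) * 115 * 0.36 * 10
SMD = 0.1400 * 115 * 0.36 * 10

57.9600 mm


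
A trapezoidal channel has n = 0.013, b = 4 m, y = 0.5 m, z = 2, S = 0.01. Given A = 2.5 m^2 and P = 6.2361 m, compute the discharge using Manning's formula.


R = A/P = 2.5/6.2361 = 0.400892
Q = (1/0.013) * 2.5 * 0.400892^(2/3) * 0.01^0.5

10.4556 m^3/s


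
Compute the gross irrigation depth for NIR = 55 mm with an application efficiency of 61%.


Ea = 61% = 0.61
GID = NIR / Ea = 55 / 0.61 = 90.1639 mm

90.1639 mm


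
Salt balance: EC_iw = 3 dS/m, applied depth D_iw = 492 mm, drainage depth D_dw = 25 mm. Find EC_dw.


EC_dw = EC_iw * D_iw / D_dw
EC_dw = 3 * 492 / 25
EC_dw = 1476 / 25

59.0400 dS/m


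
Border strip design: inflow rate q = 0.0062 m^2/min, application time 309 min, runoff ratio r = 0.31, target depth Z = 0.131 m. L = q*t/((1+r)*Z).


L = q*t/((1+r)*Z)
L = 0.0062*309/((1+0.31)*0.131)
L = 1.9158/0.17161

11.1637 m


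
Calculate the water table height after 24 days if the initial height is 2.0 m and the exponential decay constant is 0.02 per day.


m = m0 * exp(-k*t)
m = 2.0 * exp(-0.02 * 24)
m = 2.0 * exp(-0.4800)

1.2376 m


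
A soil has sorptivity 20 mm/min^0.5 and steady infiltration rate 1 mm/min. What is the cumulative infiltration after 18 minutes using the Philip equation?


F = S*sqrt(t) + A*t
F = 20*sqrt(18) + 1*18
F = 20*4.242641 + 18

102.8528 mm


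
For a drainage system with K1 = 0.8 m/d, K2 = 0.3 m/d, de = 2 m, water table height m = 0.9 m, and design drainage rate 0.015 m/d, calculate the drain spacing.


S^2 = 8*K2*de*m/q + 4*K1*m^2/q
S^2 = 8*0.3*2*0.9/0.015 + 4*0.8*0.9^2/0.015
S = sqrt(460.8000)

21.4663 m


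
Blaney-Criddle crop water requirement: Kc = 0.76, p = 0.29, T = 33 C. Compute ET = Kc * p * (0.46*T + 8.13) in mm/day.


ET = Kc * p * (0.46*T + 8.13)
ET = 0.76 * 0.29 * (0.46*33 + 8.13)
ET = 0.76 * 0.29 * 23.3100

5.1375 mm/day


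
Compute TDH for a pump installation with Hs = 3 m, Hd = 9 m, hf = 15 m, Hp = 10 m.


TDH = Hs + Hd + hf + Hp = 3 + 9 + 15 + 10 = 37

37 m


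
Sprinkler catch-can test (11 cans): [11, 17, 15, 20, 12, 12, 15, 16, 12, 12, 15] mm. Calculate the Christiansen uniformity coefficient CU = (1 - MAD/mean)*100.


mean = 14.272727 mm
MAD = 2.247934 mm
CU = (1 - 2.247934/14.272727)*100

84.2501 %


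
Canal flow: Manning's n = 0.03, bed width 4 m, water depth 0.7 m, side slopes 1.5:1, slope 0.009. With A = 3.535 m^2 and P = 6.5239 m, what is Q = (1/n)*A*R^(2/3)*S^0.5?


R = A/P = 3.535/6.5239 = 0.541854
Q = (1/0.03) * 3.535 * 0.541854^(2/3) * 0.009^0.5

7.4298 m^3/s


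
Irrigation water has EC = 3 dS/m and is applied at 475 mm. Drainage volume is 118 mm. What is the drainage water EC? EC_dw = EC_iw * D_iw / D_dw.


EC_dw = EC_iw * D_iw / D_dw
EC_dw = 3 * 475 / 118
EC_dw = 1425 / 118

12.0763 dS/m


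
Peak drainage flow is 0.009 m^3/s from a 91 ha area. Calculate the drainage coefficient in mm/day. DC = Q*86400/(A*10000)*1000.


DC = Q * 86400 / (A * 10000) * 1000
DC = 0.009 * 86400 / (91 * 10000) * 1000
DC = 777600.0000 / 910000

0.8545 mm/day


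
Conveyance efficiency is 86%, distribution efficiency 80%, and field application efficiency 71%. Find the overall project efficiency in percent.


Ec = 0.86, Eb = 0.8, Ea = 0.71
E = 0.86 * 0.8 * 0.71 * 100 = 48.8480%

48.8480 %


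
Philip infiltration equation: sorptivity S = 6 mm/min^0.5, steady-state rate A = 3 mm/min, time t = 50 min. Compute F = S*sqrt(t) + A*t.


F = S*sqrt(t) + A*t
F = 6*sqrt(50) + 3*50
F = 6*7.071068 + 150

192.4264 mm


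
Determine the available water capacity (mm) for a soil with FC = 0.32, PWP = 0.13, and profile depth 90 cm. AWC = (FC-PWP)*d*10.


AWC = (FC - PWP) * d * 10
AWC = (0.32 - 0.13) * 90 * 10
AWC = 0.1900 * 90 * 10

171.0000 mm


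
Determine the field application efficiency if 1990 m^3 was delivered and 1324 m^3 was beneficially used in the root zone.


Ea = V_root / V_field * 100 = 1324 / 1990 * 100 = 66.5327%

66.5327 %


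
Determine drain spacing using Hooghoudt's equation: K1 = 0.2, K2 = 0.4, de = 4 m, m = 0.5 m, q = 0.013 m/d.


S^2 = 8*K2*de*m/q + 4*K1*m^2/q
S^2 = 8*0.4*4*0.5/0.013 + 4*0.2*0.5^2/0.013
S = sqrt(507.6923)

22.5320 m


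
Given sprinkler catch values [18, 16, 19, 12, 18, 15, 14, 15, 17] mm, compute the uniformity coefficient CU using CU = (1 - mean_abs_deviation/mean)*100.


mean = 16.000000 mm
MAD = 1.777778 mm
CU = (1 - 1.777778/16.000000)*100

88.8889 %


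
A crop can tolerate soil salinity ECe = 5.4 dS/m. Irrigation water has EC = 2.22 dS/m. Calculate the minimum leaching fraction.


LR = ECiw / (5*ECe - ECiw)
LR = 2.22 / (5*5.4 - 2.22)
LR = 2.22 / 24.7800

0.0896


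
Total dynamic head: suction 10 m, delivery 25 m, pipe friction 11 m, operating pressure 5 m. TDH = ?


TDH = Hs + Hd + hf + Hp = 10 + 25 + 11 + 5 = 51

51 m


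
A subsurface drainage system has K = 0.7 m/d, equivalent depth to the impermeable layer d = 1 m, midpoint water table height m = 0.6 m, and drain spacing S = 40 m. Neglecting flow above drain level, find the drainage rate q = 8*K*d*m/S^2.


q = 8*K*d*m/S^2
q = 8*0.7*1*0.6/40^2
q = 3.3600 / 1600

0.0021 m/d


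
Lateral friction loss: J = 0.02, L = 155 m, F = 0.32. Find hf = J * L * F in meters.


hf = J * L * F = 0.02 * 155 * 0.32 = 0.9920 m

0.9920 m


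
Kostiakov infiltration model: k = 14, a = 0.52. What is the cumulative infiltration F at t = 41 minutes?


F = k * t^a = 14 * 41^0.52
F = 14 * 6.896800

96.5552 mm


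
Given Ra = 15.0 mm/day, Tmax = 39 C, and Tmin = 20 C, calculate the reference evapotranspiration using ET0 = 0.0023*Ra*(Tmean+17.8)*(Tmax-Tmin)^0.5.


Tmean = (Tmax + Tmin)/2 = (39 + 20)/2 = 29.5
ET0 = 0.0023 * 15.0 * (29.5 + 17.8) * sqrt(39 - 20)
ET0 = 0.0023 * 15.0 * 47.3 * 4.358899

7.1131 mm/day


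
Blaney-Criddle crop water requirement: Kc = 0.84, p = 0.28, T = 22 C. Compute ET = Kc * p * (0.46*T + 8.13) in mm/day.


ET = Kc * p * (0.46*T + 8.13)
ET = 0.84 * 0.28 * (0.46*22 + 8.13)
ET = 0.84 * 0.28 * 18.2500

4.2924 mm/day


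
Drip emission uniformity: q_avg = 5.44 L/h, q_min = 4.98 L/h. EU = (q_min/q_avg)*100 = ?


EU = (q_min/q_avg)*100 = (4.98/5.44)*100 = 91.5441%

91.5441 %


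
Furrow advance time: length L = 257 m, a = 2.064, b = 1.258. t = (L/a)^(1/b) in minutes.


t = (L/a)^(1/b)
t = (257/2.064)^(1/1.258)
t = 124.515504^(1/1.258)

46.2934 min


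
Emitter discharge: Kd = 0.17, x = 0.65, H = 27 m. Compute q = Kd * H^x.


q = Kd * H^x = 0.17 * 27^0.65 = 0.17 * 8.518957

1.4482 L/h


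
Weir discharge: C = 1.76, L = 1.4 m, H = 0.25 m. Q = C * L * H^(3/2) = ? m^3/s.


Q = C * L * H^(3/2) = 1.76 * 1.4 * 0.25^1.5 = 1.76 * 1.4 * 0.125000

0.3080 m^3/s


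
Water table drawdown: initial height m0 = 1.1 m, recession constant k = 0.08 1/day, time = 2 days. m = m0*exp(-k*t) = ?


m = m0 * exp(-k*t)
m = 1.1 * exp(-0.08 * 2)
m = 1.1 * exp(-0.1600)

0.9374 m


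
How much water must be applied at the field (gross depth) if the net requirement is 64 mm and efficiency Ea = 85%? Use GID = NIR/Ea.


Ea = 85% = 0.85
GID = NIR / Ea = 64 / 0.85 = 75.2941 mm

75.2941 mm


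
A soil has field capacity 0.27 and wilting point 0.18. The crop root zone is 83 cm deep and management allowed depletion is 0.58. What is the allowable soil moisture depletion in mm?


SMD = (FC - PWP) * d * MAD * 10
SMD = (0.27 - 0.18) * 83 * 0.58 * 10
SMD = 0.0900 * 83 * 0.58 * 10

43.3260 mm


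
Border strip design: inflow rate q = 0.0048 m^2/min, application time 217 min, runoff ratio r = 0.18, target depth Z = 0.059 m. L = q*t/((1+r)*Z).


L = q*t/((1+r)*Z)
L = 0.0048*217/((1+0.18)*0.059)
L = 1.0416/0.06962

14.9612 m


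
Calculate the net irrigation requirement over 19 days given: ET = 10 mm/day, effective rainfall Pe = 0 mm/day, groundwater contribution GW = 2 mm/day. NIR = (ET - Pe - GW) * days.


Daily deficit = ET - Pe - GW = 10 - 0 - 2 = 8 mm/day
NIR = 8 * 19 = 152 mm

152.0000 mm


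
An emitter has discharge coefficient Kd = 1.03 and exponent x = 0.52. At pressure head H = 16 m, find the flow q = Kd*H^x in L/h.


q = Kd * H^x = 1.03 * 16^0.52 = 1.03 * 4.228072

4.3549 L/h


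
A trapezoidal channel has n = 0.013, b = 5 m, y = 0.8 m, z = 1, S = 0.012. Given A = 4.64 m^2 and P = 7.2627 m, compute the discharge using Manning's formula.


R = A/P = 4.64/7.2627 = 0.638881
Q = (1/0.013) * 4.64 * 0.638881^(2/3) * 0.012^0.5

29.0032 m^3/s


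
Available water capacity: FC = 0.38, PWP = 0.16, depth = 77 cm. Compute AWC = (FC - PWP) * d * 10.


AWC = (FC - PWP) * d * 10
AWC = (0.38 - 0.16) * 77 * 10
AWC = 0.2200 * 77 * 10

169.4000 mm


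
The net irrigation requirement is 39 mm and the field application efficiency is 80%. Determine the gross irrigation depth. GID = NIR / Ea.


Ea = 80% = 0.8
GID = NIR / Ea = 39 / 0.8 = 48.7500 mm

48.7500 mm


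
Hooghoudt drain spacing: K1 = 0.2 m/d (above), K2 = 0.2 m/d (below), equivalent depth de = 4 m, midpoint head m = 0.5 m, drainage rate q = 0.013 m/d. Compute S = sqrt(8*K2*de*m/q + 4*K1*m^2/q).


S^2 = 8*K2*de*m/q + 4*K1*m^2/q
S^2 = 8*0.2*4*0.5/0.013 + 4*0.2*0.5^2/0.013
S = sqrt(261.5385)

16.1722 m


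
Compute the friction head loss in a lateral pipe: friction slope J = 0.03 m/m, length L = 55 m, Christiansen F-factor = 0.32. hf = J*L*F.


hf = J * L * F = 0.03 * 55 * 0.32 = 0.5280 m

0.5280 m


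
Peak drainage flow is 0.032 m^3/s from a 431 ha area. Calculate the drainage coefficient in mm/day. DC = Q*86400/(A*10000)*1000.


DC = Q * 86400 / (A * 10000) * 1000
DC = 0.032 * 86400 / (431 * 10000) * 1000
DC = 2764800.0000 / 4310000

0.6415 mm/day


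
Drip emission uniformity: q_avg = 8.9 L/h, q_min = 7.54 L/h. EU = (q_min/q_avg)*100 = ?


EU = (q_min/q_avg)*100 = (7.54/8.9)*100 = 84.7191%

84.7191 %


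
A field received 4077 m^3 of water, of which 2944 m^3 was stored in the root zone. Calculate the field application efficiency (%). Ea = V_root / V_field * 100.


Ea = V_root / V_field * 100 = 2944 / 4077 * 100 = 72.2100%

72.2100 %


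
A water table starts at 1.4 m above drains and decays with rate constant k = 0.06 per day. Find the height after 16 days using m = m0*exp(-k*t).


m = m0 * exp(-k*t)
m = 1.4 * exp(-0.06 * 16)
m = 1.4 * exp(-0.9600)

0.5361 m


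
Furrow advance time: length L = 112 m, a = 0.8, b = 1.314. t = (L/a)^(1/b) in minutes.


t = (L/a)^(1/b)
t = (112/0.8)^(1/1.314)
t = 140.000000^(1/1.314)

42.9812 min


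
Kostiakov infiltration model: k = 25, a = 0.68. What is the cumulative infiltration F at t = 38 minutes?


F = k * t^a = 25 * 38^0.68
F = 25 * 11.864593

296.6148 mm


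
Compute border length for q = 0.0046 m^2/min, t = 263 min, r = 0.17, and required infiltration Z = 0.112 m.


L = q*t/((1+r)*Z)
L = 0.0046*263/((1+0.17)*0.112)
L = 1.2098/0.13104

9.2323 m


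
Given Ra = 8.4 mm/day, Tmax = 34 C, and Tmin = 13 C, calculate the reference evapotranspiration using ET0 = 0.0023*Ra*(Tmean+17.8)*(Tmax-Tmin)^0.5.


Tmean = (Tmax + Tmin)/2 = (34 + 13)/2 = 23.5
ET0 = 0.0023 * 8.4 * (23.5 + 17.8) * sqrt(34 - 13)
ET0 = 0.0023 * 8.4 * 41.3 * 4.582576

3.6565 mm/day


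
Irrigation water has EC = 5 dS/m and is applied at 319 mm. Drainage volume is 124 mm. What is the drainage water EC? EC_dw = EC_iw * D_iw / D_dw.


EC_dw = EC_iw * D_iw / D_dw
EC_dw = 5 * 319 / 124
EC_dw = 1595 / 124

12.8629 dS/m


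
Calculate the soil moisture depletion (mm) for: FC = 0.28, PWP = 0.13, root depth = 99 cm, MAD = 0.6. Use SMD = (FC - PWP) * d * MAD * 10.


SMD = (FC - PWP) * d * MAD * 10
SMD = (0.28 - 0.13) * 99 * 0.6 * 10
SMD = 0.1500 * 99 * 0.6 * 10

89.1000 mm


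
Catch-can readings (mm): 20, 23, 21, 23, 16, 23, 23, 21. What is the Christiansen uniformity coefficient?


mean = 21.250000 mm
MAD = 1.750000 mm
CU = (1 - 1.750000/21.250000)*100

91.7647 %


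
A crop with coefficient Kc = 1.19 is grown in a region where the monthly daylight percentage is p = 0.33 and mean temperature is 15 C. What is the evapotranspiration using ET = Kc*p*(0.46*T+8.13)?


ET = Kc * p * (0.46*T + 8.13)
ET = 1.19 * 0.33 * (0.46*15 + 8.13)
ET = 1.19 * 0.33 * 15.0300

5.9023 mm/day


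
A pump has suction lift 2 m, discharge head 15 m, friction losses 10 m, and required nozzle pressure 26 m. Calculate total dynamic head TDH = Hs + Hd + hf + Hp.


TDH = Hs + Hd + hf + Hp = 2 + 15 + 10 + 26 = 53

53 m


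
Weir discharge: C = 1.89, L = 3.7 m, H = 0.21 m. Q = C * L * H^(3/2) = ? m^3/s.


Q = C * L * H^(3/2) = 1.89 * 3.7 * 0.21^1.5 = 1.89 * 3.7 * 0.096234

0.6730 m^3/s


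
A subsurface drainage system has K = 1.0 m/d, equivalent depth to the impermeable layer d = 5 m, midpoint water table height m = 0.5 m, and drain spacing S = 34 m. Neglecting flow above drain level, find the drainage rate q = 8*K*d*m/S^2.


q = 8*K*d*m/S^2
q = 8*1.0*5*0.5/34^2
q = 20.0000 / 1156

0.0173 m/d


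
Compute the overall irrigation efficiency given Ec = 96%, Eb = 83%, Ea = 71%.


Ec = 0.96, Eb = 0.83, Ea = 0.71
E = 0.96 * 0.83 * 0.71 * 100 = 56.5728%

56.5728 %


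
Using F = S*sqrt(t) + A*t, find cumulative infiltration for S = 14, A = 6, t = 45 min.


F = S*sqrt(t) + A*t
F = 14*sqrt(45) + 6*45
F = 14*6.708204 + 270

363.9149 mm


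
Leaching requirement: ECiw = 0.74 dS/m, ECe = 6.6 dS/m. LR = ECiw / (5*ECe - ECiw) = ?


LR = ECiw / (5*ECe - ECiw)
LR = 0.74 / (5*6.6 - 0.74)
LR = 0.74 / 32.2600

0.0229


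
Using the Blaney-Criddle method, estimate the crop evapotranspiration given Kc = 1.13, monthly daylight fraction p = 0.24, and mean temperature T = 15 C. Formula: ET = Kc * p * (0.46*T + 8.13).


ET = Kc * p * (0.46*T + 8.13)
ET = 1.13 * 0.24 * (0.46*15 + 8.13)
ET = 1.13 * 0.24 * 15.0300

4.0761 mm/day


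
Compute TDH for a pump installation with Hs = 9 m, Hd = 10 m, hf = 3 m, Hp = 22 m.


TDH = Hs + Hd + hf + Hp = 9 + 10 + 3 + 22 = 44

44 m


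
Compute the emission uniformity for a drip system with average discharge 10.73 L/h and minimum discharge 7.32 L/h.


EU = (q_min/q_avg)*100 = (7.32/10.73)*100 = 68.2199%

68.2199 %


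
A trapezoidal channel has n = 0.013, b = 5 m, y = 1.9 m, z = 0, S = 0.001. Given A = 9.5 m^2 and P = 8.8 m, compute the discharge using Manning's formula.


R = A/P = 9.5/8.8 = 1.079545
Q = (1/0.013) * 9.5 * 1.079545^(2/3) * 0.001^0.5

24.3187 m^3/s


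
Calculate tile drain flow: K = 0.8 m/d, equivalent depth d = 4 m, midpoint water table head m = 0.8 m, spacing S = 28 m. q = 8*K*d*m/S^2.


q = 8*K*d*m/S^2
q = 8*0.8*4*0.8/28^2
q = 20.4800 / 784

0.0261 m/d


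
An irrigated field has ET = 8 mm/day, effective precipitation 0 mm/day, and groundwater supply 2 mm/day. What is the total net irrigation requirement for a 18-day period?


Daily deficit = ET - Pe - GW = 8 - 0 - 2 = 6 mm/day
NIR = 6 * 18 = 108 mm

108.0000 mm


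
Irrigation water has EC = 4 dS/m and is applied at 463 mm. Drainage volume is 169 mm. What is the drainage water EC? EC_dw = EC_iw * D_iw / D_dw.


EC_dw = EC_iw * D_iw / D_dw
EC_dw = 4 * 463 / 169
EC_dw = 1852 / 169

10.9586 dS/m


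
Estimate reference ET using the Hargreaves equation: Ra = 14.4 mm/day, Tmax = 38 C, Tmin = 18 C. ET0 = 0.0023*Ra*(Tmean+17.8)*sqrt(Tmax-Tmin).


Tmean = (Tmax + Tmin)/2 = (38 + 18)/2 = 28.0
ET0 = 0.0023 * 14.4 * (28.0 + 17.8) * sqrt(38 - 18)
ET0 = 0.0023 * 14.4 * 45.8 * 4.472136

6.7838 mm/day


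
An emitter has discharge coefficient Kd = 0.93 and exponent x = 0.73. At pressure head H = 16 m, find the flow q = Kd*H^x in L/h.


q = Kd * H^x = 0.93 * 16^0.73 = 0.93 * 7.568461

7.0387 L/h


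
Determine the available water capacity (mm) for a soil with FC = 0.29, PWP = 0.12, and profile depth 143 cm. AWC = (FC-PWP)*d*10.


AWC = (FC - PWP) * d * 10
AWC = (0.29 - 0.12) * 143 * 10
AWC = 0.1700 * 143 * 10

243.1000 mm


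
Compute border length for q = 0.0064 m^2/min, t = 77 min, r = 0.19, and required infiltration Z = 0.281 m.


L = q*t/((1+r)*Z)
L = 0.0064*77/((1+0.19)*0.281)
L = 0.4928/0.33439

1.4737 m


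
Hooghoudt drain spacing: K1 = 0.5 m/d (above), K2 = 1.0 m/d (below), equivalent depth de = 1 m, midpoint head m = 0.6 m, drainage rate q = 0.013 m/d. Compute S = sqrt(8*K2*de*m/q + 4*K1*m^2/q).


S^2 = 8*K2*de*m/q + 4*K1*m^2/q
S^2 = 8*1.0*1*0.6/0.013 + 4*0.5*0.6^2/0.013
S = sqrt(424.6154)

20.6062 m


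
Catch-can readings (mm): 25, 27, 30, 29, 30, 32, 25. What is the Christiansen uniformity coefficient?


mean = 28.285714 mm
MAD = 2.244898 mm
CU = (1 - 2.244898/28.285714)*100

92.0635 %


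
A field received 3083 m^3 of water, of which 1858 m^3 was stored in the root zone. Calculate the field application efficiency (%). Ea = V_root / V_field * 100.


Ea = V_root / V_field * 100 = 1858 / 3083 * 100 = 60.2660%

60.2660 %


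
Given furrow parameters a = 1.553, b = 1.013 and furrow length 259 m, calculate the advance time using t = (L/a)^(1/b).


t = (L/a)^(1/b)
t = (259/1.553)^(1/1.013)
t = 166.773986^(1/1.013)

156.1749 min


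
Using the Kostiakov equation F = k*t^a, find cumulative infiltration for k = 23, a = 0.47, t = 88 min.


F = k * t^a = 23 * 88^0.47
F = 23 * 8.201756

188.6404 mm


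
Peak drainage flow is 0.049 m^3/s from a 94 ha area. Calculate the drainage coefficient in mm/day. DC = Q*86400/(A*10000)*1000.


DC = Q * 86400 / (A * 10000) * 1000
DC = 0.049 * 86400 / (94 * 10000) * 1000
DC = 4233600.0000 / 940000

4.5038 mm/day


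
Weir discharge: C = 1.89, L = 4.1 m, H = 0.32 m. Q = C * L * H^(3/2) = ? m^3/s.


Q = C * L * H^(3/2) = 1.89 * 4.1 * 0.32^1.5 = 1.89 * 4.1 * 0.181019

1.4027 m^3/s


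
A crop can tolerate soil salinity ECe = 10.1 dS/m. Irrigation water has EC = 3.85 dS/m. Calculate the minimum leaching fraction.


LR = ECiw / (5*ECe - ECiw)
LR = 3.85 / (5*10.1 - 3.85)
LR = 3.85 / 46.6500

0.0825


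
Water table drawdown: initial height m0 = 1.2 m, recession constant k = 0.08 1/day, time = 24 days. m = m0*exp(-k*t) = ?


m = m0 * exp(-k*t)
m = 1.2 * exp(-0.08 * 24)
m = 1.2 * exp(-1.9200)

0.1759 m


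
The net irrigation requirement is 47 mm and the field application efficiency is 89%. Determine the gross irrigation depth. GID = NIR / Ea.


Ea = 89% = 0.89
GID = NIR / Ea = 47 / 0.89 = 52.8090 mm

52.8090 mm


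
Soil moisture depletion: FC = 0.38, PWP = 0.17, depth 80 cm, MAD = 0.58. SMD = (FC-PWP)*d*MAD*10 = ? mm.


SMD = (FC - PWP) * d * MAD * 10
SMD = (0.38 - 0.17) * 80 * 0.58 * 10
SMD = 0.2100 * 80 * 0.58 * 10

97.4400 mm


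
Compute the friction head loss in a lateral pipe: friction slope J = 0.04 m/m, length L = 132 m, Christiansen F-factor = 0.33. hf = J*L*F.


hf = J * L * F = 0.04 * 132 * 0.33 = 1.7424 m

1.7424 m


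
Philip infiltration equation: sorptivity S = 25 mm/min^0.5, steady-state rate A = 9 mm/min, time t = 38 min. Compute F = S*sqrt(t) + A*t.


F = S*sqrt(t) + A*t
F = 25*sqrt(38) + 9*38
F = 25*6.164414 + 342

496.1103 mm


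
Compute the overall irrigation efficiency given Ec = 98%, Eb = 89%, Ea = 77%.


Ec = 0.98, Eb = 0.89, Ea = 0.77
E = 0.98 * 0.89 * 0.77 * 100 = 67.1594%

67.1594 %


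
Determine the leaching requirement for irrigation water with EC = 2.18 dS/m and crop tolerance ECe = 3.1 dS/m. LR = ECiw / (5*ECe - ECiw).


LR = ECiw / (5*ECe - ECiw)
LR = 2.18 / (5*3.1 - 2.18)
LR = 2.18 / 13.3200

0.1637


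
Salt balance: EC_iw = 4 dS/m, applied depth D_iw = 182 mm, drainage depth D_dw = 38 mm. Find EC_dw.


EC_dw = EC_iw * D_iw / D_dw
EC_dw = 4 * 182 / 38
EC_dw = 728 / 38

19.1579 dS/m


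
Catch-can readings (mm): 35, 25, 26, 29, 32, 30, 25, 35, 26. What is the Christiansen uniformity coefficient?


mean = 29.222222 mm
MAD = 3.358025 mm
CU = (1 - 3.358025/29.222222)*100

88.5087 %


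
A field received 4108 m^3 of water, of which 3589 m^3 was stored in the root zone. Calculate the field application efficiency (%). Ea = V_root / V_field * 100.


Ea = V_root / V_field * 100 = 3589 / 4108 * 100 = 87.3661%

87.3661 %


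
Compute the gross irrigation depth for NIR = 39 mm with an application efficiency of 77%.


Ea = 77% = 0.77
GID = NIR / Ea = 39 / 0.77 = 50.6494 mm

50.6494 mm


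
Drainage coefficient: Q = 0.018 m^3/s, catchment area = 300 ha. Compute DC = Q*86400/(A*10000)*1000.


DC = Q * 86400 / (A * 10000) * 1000
DC = 0.018 * 86400 / (300 * 10000) * 1000
DC = 1555200.0000 / 3000000

0.5184 mm/day


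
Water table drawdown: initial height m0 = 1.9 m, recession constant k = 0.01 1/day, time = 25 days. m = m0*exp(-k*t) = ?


m = m0 * exp(-k*t)
m = 1.9 * exp(-0.01 * 25)
m = 1.9 * exp(-0.2500)

1.4797 m


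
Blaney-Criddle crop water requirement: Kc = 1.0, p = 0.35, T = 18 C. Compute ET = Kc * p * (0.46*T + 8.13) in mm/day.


ET = Kc * p * (0.46*T + 8.13)
ET = 1.0 * 0.35 * (0.46*18 + 8.13)
ET = 1.0 * 0.35 * 16.4100

5.7435 mm/day


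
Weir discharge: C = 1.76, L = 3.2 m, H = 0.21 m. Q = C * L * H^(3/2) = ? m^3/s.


Q = C * L * H^(3/2) = 1.76 * 3.2 * 0.21^1.5 = 1.76 * 3.2 * 0.096234

0.5420 m^3/s


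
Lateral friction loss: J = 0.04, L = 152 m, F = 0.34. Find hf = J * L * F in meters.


hf = J * L * F = 0.04 * 152 * 0.34 = 2.0672 m

2.0672 m


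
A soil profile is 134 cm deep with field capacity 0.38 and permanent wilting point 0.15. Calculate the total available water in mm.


AWC = (FC - PWP) * d * 10
AWC = (0.38 - 0.15) * 134 * 10
AWC = 0.2300 * 134 * 10

308.2000 mm


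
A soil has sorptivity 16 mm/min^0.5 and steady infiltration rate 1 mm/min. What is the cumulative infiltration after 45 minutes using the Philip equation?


F = S*sqrt(t) + A*t
F = 16*sqrt(45) + 1*45
F = 16*6.708204 + 45

152.3313 mm


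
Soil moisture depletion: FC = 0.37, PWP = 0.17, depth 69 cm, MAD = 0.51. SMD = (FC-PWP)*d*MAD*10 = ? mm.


SMD = (FC - PWP) * d * MAD * 10
SMD = (0.37 - 0.17) * 69 * 0.51 * 10
SMD = 0.2000 * 69 * 0.51 * 10

70.3800 mm


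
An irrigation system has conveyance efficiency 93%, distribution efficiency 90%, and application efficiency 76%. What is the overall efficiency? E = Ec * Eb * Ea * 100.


Ec = 0.93, Eb = 0.9, Ea = 0.76
E = 0.93 * 0.9 * 0.76 * 100 = 63.6120%

63.6120 %


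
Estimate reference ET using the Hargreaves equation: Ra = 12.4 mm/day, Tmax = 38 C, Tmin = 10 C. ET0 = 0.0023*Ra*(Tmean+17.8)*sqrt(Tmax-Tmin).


Tmean = (Tmax + Tmin)/2 = (38 + 10)/2 = 24.0
ET0 = 0.0023 * 12.4 * (24.0 + 17.8) * sqrt(38 - 10)
ET0 = 0.0023 * 12.4 * 41.8 * 5.291503

6.3082 mm/day


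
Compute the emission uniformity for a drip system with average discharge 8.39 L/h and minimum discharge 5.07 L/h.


EU = (q_min/q_avg)*100 = (5.07/8.39)*100 = 60.4291%

60.4291 %


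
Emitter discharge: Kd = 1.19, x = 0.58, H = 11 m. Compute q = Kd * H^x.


q = Kd * H^x = 1.19 * 11^0.58 = 1.19 * 4.017980

4.7814 L/h


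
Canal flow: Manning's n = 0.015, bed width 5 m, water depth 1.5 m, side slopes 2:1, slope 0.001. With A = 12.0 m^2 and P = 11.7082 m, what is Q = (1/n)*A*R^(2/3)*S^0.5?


R = A/P = 12.0/11.7082 = 1.024923
Q = (1/0.015) * 12.0 * 1.024923^(2/3) * 0.001^0.5

25.7168 m^3/s


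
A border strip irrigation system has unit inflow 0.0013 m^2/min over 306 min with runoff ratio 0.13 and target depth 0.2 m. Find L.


L = q*t/((1+r)*Z)
L = 0.0013*306/((1+0.13)*0.2)
L = 0.3978/0.226

1.7602 m


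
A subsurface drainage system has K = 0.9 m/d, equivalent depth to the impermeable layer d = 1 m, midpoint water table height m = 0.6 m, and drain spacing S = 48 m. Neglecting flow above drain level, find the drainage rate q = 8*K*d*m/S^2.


q = 8*K*d*m/S^2
q = 8*0.9*1*0.6/48^2
q = 4.3200 / 2304

0.0019 m/d


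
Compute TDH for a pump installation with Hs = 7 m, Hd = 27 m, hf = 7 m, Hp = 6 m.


TDH = Hs + Hd + hf + Hp = 7 + 27 + 7 + 6 = 47

47 m


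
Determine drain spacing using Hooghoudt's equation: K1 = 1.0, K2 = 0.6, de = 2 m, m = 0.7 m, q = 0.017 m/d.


S^2 = 8*K2*de*m/q + 4*K1*m^2/q
S^2 = 8*0.6*2*0.7/0.017 + 4*1.0*0.7^2/0.017
S = sqrt(510.5882)

22.5962 m


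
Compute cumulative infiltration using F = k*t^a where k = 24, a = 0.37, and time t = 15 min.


F = k * t^a = 24 * 15^0.37
F = 24 * 2.723665

65.3680 mm


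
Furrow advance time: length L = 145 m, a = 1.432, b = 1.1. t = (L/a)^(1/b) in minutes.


t = (L/a)^(1/b)
t = (145/1.432)^(1/1.1)
t = 101.256983^(1/1.1)

66.5447 min


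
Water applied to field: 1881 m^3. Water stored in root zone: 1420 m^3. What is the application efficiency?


Ea = V_root / V_field * 100 = 1420 / 1881 * 100 = 75.4918%

75.4918 %


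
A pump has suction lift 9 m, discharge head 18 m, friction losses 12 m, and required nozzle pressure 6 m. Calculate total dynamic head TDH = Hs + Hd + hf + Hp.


TDH = Hs + Hd + hf + Hp = 9 + 18 + 12 + 6 = 45

45 m


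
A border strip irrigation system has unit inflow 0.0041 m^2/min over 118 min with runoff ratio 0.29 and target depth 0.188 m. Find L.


L = q*t/((1+r)*Z)
L = 0.0041*118/((1+0.29)*0.188)
L = 0.4838/0.24252

1.9949 m


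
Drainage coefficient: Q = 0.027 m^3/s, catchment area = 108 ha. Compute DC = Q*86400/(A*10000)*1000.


DC = Q * 86400 / (A * 10000) * 1000
DC = 0.027 * 86400 / (108 * 10000) * 1000
DC = 2332800.0000 / 1080000

2.1600 mm/day


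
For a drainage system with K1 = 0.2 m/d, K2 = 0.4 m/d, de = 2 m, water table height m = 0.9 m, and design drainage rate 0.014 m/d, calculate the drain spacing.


S^2 = 8*K2*de*m/q + 4*K1*m^2/q
S^2 = 8*0.4*2*0.9/0.014 + 4*0.2*0.9^2/0.014
S = sqrt(457.7143)

21.3943 m


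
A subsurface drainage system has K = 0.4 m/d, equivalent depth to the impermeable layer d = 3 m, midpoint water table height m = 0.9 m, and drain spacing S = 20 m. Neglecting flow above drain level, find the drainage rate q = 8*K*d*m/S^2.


q = 8*K*d*m/S^2
q = 8*0.4*3*0.9/20^2
q = 8.6400 / 400

0.0216 m/d


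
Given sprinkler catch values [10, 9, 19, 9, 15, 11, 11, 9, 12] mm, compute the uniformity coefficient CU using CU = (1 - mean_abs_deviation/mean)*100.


mean = 11.666667 mm
MAD = 2.444444 mm
CU = (1 - 2.444444/11.666667)*100

79.0476 %


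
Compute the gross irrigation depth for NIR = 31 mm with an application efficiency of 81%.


Ea = 81% = 0.81
GID = NIR / Ea = 31 / 0.81 = 38.2716 mm

38.2716 mm


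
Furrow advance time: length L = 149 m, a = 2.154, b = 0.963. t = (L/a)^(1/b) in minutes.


t = (L/a)^(1/b)
t = (149/2.154)^(1/0.963)
t = 69.173630^(1/0.963)

81.4018 min


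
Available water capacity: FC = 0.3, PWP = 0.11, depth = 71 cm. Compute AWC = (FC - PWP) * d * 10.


AWC = (FC - PWP) * d * 10
AWC = (0.3 - 0.11) * 71 * 10
AWC = 0.1900 * 71 * 10

134.9000 mm


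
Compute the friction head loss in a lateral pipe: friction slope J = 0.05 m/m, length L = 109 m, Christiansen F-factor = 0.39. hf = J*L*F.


hf = J * L * F = 0.05 * 109 * 0.39 = 2.1255 m

2.1255 m


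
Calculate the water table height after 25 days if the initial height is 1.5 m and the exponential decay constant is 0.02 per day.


m = m0 * exp(-k*t)
m = 1.5 * exp(-0.02 * 25)
m = 1.5 * exp(-0.5000)

0.9098 m


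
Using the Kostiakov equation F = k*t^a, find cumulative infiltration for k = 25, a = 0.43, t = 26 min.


F = k * t^a = 25 * 26^0.43
F = 25 * 4.059182

101.4795 mm


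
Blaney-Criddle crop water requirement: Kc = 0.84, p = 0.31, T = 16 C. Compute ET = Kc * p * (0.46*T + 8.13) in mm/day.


ET = Kc * p * (0.46*T + 8.13)
ET = 0.84 * 0.31 * (0.46*16 + 8.13)
ET = 0.84 * 0.31 * 15.4900

4.0336 mm/day


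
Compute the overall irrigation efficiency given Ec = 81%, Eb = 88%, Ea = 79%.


Ec = 0.81, Eb = 0.88, Ea = 0.79
E = 0.81 * 0.88 * 0.79 * 100 = 56.3112%

56.3112 %


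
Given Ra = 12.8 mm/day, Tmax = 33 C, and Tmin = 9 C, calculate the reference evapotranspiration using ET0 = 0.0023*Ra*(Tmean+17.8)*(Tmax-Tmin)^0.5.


Tmean = (Tmax + Tmin)/2 = (33 + 9)/2 = 21.0
ET0 = 0.0023 * 12.8 * (21.0 + 17.8) * sqrt(33 - 9)
ET0 = 0.0023 * 12.8 * 38.8 * 4.898979

5.5960 mm/day


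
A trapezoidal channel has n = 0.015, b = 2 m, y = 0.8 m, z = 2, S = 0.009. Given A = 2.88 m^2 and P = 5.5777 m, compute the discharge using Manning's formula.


R = A/P = 2.88/5.5777 = 0.516342
Q = (1/0.015) * 2.88 * 0.516342^(2/3) * 0.009^0.5

11.7232 m^3/s


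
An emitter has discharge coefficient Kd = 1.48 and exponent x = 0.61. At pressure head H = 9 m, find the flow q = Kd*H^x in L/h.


q = Kd * H^x = 1.48 * 9^0.61 = 1.48 * 3.820216

5.6539 L/h


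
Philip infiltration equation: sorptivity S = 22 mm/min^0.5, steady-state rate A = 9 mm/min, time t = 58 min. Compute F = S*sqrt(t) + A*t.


F = S*sqrt(t) + A*t
F = 22*sqrt(58) + 9*58
F = 22*7.615773 + 522

689.5470 mm


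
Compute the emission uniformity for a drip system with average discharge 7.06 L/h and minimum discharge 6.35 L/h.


EU = (q_min/q_avg)*100 = (6.35/7.06)*100 = 89.9433%

89.9433 %


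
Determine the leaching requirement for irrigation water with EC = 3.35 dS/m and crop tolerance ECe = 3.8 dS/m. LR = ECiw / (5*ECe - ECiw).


LR = ECiw / (5*ECe - ECiw)
LR = 3.35 / (5*3.8 - 3.35)
LR = 3.35 / 15.6500

0.2141


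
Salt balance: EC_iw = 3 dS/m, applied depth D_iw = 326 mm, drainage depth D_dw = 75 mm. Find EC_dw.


EC_dw = EC_iw * D_iw / D_dw
EC_dw = 3 * 326 / 75
EC_dw = 978 / 75

13.0400 dS/m


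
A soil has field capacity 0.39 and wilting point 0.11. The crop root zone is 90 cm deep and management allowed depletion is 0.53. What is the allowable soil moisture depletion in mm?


SMD = (FC - PWP) * d * MAD * 10
SMD = (0.39 - 0.11) * 90 * 0.53 * 10
SMD = 0.2800 * 90 * 0.53 * 10

133.5600 mm


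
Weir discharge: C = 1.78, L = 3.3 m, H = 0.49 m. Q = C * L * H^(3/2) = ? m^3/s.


Q = C * L * H^(3/2) = 1.78 * 3.3 * 0.49^1.5 = 1.78 * 3.3 * 0.343000

2.0148 m^3/s


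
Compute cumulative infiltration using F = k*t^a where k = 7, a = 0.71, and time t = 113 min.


F = k * t^a = 7 * 113^0.71
F = 7 * 28.687037

200.8093 mm


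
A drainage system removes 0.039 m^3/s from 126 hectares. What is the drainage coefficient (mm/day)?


DC = Q * 86400 / (A * 10000) * 1000
DC = 0.039 * 86400 / (126 * 10000) * 1000
DC = 3369600.0000 / 1260000

2.6743 mm/day


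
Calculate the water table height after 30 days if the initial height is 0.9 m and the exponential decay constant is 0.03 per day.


m = m0 * exp(-k*t)
m = 0.9 * exp(-0.03 * 30)
m = 0.9 * exp(-0.9000)

0.3659 m


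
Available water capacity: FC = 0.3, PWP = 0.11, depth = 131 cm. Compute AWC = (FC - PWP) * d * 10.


AWC = (FC - PWP) * d * 10
AWC = (0.3 - 0.11) * 131 * 10
AWC = 0.1900 * 131 * 10

248.9000 mm


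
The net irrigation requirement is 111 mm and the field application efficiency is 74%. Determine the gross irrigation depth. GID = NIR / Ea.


Ea = 74% = 0.74
GID = NIR / Ea = 111 / 0.74 = 150.0000 mm

150.0000 mm


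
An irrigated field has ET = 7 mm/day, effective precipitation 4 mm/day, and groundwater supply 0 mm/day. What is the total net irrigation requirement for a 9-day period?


Daily deficit = ET - Pe - GW = 7 - 4 - 0 = 3 mm/day
NIR = 3 * 9 = 27 mm

27.0000 mm


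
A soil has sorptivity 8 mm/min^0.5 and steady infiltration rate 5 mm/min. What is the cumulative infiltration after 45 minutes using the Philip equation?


F = S*sqrt(t) + A*t
F = 8*sqrt(45) + 5*45
F = 8*6.708204 + 225

278.6656 mm


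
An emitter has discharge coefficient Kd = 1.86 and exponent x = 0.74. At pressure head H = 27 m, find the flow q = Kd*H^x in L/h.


q = Kd * H^x = 1.86 * 27^0.74 = 1.86 * 11.460648

21.3168 L/h


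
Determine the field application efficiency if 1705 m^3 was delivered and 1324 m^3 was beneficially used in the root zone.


Ea = V_root / V_field * 100 = 1324 / 1705 * 100 = 77.6540%

77.6540 %
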